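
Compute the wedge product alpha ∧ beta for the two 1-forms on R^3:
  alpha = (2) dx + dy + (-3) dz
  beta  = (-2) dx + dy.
alpha ∧ beta = (4) dx ∧ dy + (-6) dx ∧ dz + (3) dy ∧ dz

Distribute the wedge, using dx_i ∧ dx_j = -dx_j ∧ dx_i and dx_i ∧ dx_i = 0. For each pair (i, j) with i < j, the coefficient of dx_i ∧ dx_j in alpha ∧ beta is (alpha_i * beta_j - alpha_j * beta_i). Collecting: alpha ∧ beta = (4) dx ∧ dy + (-6) dx ∧ dz + (3) dy ∧ dz.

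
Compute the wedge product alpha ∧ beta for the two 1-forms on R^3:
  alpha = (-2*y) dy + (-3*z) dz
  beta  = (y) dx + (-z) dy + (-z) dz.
alpha ∧ beta = (2*y^2) dx ∧ dy + (z*(2*y - 3*z)) dy ∧ dz + (3*y*z) dx ∧ dz

Distribute the wedge, using dx_i ∧ dx_j = -dx_j ∧ dx_i and dx_i ∧ dx_i = 0. For each pair (i, j) with i < j, the coefficient of dx_i ∧ dx_j in alpha ∧ beta is (alpha_i * beta_j - alpha_j * beta_i). Collecting: alpha ∧ beta = (2*y^2) dx ∧ dy + (z*(2*y - 3*z)) dy ∧ dz + (3*y*z) dx ∧ dz.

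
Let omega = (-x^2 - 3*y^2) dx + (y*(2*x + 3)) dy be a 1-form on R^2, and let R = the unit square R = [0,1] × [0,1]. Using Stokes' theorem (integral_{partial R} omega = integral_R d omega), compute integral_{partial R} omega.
integral_(partial R) omega = 4

Stokes: integral_partial_R omega = integral_R d omega with d omega = (∂Q/∂x - ∂P/∂y) dx ∧ dy.
  ∂Q/∂x = 2*y
  ∂P/∂y = -6*y
  integrand = ∂Q/∂x - ∂P/∂y = 8*y.
Integrating over R: integral_0^1 integral_0^1 (8*y) dx dy = 4.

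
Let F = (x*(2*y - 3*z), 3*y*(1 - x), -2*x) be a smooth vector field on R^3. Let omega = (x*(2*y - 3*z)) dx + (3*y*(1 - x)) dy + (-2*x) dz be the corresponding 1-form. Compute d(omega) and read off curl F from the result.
d(omega) = (0) dy ∧ dz + (2 - 3*x) dz ∧ dx + (-2*x - 3*y) dx ∧ dy; curl F = (0, 2 - 3*x, -2*x - 3*y)

d omega = sum_{i<j} (∂f_j/∂x_i - ∂f_i/∂x_j) dx_i ∧ dx_j. Under the identification (dy ∧ dz, dz ∧ dx, dx ∧ dy) ↔ (e_x, e_y, e_z), the coefficients are exactly the components of curl F. Compute:
  ∂R/∂y - ∂Q/∂z = (0) - (0) = 0
  ∂P/∂z - ∂R/∂x = (-3*x) - (-2) = 2 - 3*x
  ∂Q/∂x - ∂P/∂y = (-3*y) - (2*x) = -2*x - 3*y.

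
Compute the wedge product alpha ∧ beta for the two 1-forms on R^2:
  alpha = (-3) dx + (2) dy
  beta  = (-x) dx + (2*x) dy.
alpha ∧ beta = (-4*x) dx ∧ dy

Distribute the wedge, using dx_i ∧ dx_j = -dx_j ∧ dx_i and dx_i ∧ dx_i = 0. For each pair (i, j) with i < j, the coefficient of dx_i ∧ dx_j in alpha ∧ beta is (alpha_i * beta_j - alpha_j * beta_i). Collecting: alpha ∧ beta = (-4*x) dx ∧ dy.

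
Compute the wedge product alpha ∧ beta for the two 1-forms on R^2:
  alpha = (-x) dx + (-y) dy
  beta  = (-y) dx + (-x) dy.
alpha ∧ beta = (x^2 - y^2) dx ∧ dy

Distribute the wedge, using dx_i ∧ dx_j = -dx_j ∧ dx_i and dx_i ∧ dx_i = 0. For each pair (i, j) with i < j, the coefficient of dx_i ∧ dx_j in alpha ∧ beta is (alpha_i * beta_j - alpha_j * beta_i). Collecting: alpha ∧ beta = (x^2 - y^2) dx ∧ dy.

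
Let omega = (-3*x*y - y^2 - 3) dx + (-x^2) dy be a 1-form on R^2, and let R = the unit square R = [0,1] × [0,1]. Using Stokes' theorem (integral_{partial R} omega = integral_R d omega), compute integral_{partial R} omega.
integral_(partial R) omega = 3/2

Stokes: integral_partial_R omega = integral_R d omega with d omega = (∂Q/∂x - ∂P/∂y) dx ∧ dy.
  ∂Q/∂x = -2*x
  ∂P/∂y = -3*x - 2*y
  integrand = ∂Q/∂x - ∂P/∂y = x + 2*y.
Integrating over R: integral_0^1 integral_0^1 (x + 2*y) dx dy = 3/2.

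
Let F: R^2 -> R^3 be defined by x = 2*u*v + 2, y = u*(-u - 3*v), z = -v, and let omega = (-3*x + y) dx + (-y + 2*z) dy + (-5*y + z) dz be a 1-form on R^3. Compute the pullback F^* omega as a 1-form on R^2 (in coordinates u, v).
F^* omega = (-2*u^3 - 11*u^2*v - 27*u*v^2 + 4*u*v + 6*v^2 - 12*v) du + (-5*u^3 - 27*u^2*v - 5*u^2 - 9*u*v - 12*u + v) dv

Using F^*(f dg) = (f ∘ F) d(g ∘ F), substitute each coordinate x_i by F_i(u, v) in f_i, and replace dx_i by d F_i = (∂F_i/∂u) du + (∂F_i/∂v) dv.
  For the x component: f_1(F) = -u^2 - 9*u*v - 6; d F_1 = (2*v) du + (2*u) dv
  For the y component: f_2(F) = u^2 + 3*u*v - 2*v; d F_2 = (-2*u - 3*v) du + (-3*u) dv
  For the z component: f_3(F) = 5*u^2 + 15*u*v - v; d F_3 = (0) du + (-1) dv
Combining and collecting du, dv coefficients:
  coeff of du: -2*u^3 - 11*u^2*v - 27*u*v^2 + 4*u*v + 6*v^2 - 12*v
  coeff of dv: -5*u^3 - 27*u^2*v - 5*u^2 - 9*u*v - 12*u + v
F^* omega = (-2*u^3 - 11*u^2*v - 27*u*v^2 + 4*u*v + 6*v^2 - 12*v) du + (-5*u^3 - 27*u^2*v - 5*u^2 - 9*u*v - 12*u + v) dv.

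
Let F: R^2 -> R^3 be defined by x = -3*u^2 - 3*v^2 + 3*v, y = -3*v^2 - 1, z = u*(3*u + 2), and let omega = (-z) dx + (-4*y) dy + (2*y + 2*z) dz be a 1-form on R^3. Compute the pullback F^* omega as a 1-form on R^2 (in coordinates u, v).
F^* omega = (54*u^3 + 48*u^2 - 36*u*v^2 - 4*u - 12*v^2 - 4) du + (18*u^2*v - 9*u^2 + 12*u*v - 6*u - 72*v^3 - 24*v) dv

Using F^*(f dg) = (f ∘ F) d(g ∘ F), substitute each coordinate x_i by F_i(u, v) in f_i, and replace dx_i by d F_i = (∂F_i/∂u) du + (∂F_i/∂v) dv.
  For the x component: f_1(F) = u*(-3*u - 2); d F_1 = (-6*u) du + (3 - 6*v) dv
  For the y component: f_2(F) = 12*v^2 + 4; d F_2 = (0) du + (-6*v) dv
  For the z component: f_3(F) = 6*u^2 + 4*u - 6*v^2 - 2; d F_3 = (6*u + 2) du + (0) dv
Combining and collecting du, dv coefficients:
  coeff of du: 54*u^3 + 48*u^2 - 36*u*v^2 - 4*u - 12*v^2 - 4
  coeff of dv: 18*u^2*v - 9*u^2 + 12*u*v - 6*u - 72*v^3 - 24*v
F^* omega = (54*u^3 + 48*u^2 - 36*u*v^2 - 4*u - 12*v^2 - 4) du + (18*u^2*v - 9*u^2 + 12*u*v - 6*u - 72*v^3 - 24*v) dv.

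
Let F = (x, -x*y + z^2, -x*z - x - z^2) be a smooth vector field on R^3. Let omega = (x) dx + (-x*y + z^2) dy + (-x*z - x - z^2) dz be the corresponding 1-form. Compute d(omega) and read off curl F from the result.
d(omega) = (-2*z) dy ∧ dz + (z + 1) dz ∧ dx + (-y) dx ∧ dy; curl F = (-2*z, z + 1, -y)

d omega = sum_{i<j} (∂f_j/∂x_i - ∂f_i/∂x_j) dx_i ∧ dx_j. Under the identification (dy ∧ dz, dz ∧ dx, dx ∧ dy) ↔ (e_x, e_y, e_z), the coefficients are exactly the components of curl F. Compute:
  ∂R/∂y - ∂Q/∂z = (0) - (2*z) = -2*z
  ∂P/∂z - ∂R/∂x = (0) - (-z - 1) = z + 1
  ∂Q/∂x - ∂P/∂y = (-y) - (0) = -y.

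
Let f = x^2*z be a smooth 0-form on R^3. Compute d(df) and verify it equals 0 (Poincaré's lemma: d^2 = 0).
d(df) = 0

Step 1: df = sum_i (∂f/∂x_i) dx_i = (2*x*z) dx + (0) dy + (x^2) dz.
Step 2: Apply d again. Using the 1-form formula, the coefficient of dx ∧ dy in d(df) is ∂^2 f/∂x ∂y - ∂^2 f/∂y ∂x = (0) - (0) = 0 (equality of mixed partials for smooth f).
Similarly for dx ∧ dz and dy ∧ dz — all coefficients vanish. So d(df) = 0.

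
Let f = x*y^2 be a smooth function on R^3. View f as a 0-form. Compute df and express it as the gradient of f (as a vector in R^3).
df = (y^2) dx + (2*x*y) dy + (0) dz; grad f = (y^2, 2*x*y, 0)

For a 0-form f, d f = (∂f/∂x) dx + (∂f/∂y) dy + (∂f/∂z) dz. The components of the vector representation are exactly the entries of grad f in Cartesian coordinates:
  ∂f/∂x = y^2
  ∂f/∂y = 2*x*y
  ∂f/∂z = 0.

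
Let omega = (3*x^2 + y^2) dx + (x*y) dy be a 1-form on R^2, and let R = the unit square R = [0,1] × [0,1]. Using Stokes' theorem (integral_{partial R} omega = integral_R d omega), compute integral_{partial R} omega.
integral_(partial R) omega = -1/2

Stokes: integral_partial_R omega = integral_R d omega with d omega = (∂Q/∂x - ∂P/∂y) dx ∧ dy.
  ∂Q/∂x = y
  ∂P/∂y = 2*y
  integrand = ∂Q/∂x - ∂P/∂y = -y.
Integrating over R: integral_0^1 integral_0^1 (-y) dx dy = -1/2.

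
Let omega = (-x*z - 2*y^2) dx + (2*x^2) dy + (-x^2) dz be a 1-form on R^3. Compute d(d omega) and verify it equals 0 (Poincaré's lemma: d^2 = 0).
d(d omega) = 0

Step 1: d omega = sum_{i<j} (∂f_j/∂x_i - ∂f_i/∂x_j) dx_i ∧ dx_j:
  coeff of dx ∧ dy: 4*x + 4*y
  coeff of dx ∧ dz: -x
  coeff of dy ∧ dz: 0
Step 2: Apply d again to each 2-form coefficient. The only possible 3-form in R^3 is dx ∧ dy ∧ dz, with coefficient
  ∂(coeff of dy∧dz)/∂x - ∂(coeff of dx∧dz)/∂y + ∂(coeff of dx∧dy)/∂z
  = ∂/∂x (0) - ∂/∂y (-x) + ∂/∂z (4*x + 4*y).
Each of these terms simplifies to sums of mixed partials that cancel in pairs. The result is 0 (by equality of mixed partials for smooth functions — Schwarz / Clairaut).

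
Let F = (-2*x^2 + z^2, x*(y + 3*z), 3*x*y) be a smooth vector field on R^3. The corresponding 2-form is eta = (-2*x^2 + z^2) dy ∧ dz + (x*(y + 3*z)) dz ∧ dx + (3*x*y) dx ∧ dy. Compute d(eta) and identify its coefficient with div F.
d(eta) = (-3*x) dx ∧ dy ∧ dz; div F = -3*x

For a 2-form in R^3 of the form above, applying d gives a 3-form with coefficient ∂P/∂x + ∂Q/∂y + ∂R/∂z:
  ∂P/∂x = -4*x
  ∂Q/∂y = x
  ∂R/∂z = 0
Sum = -3*x, which is exactly div F.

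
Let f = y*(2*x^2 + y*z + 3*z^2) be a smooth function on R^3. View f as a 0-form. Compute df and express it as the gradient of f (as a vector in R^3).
df = (4*x*y) dx + (2*x^2 + 2*y*z + 3*z^2) dy + (y*(y + 6*z)) dz; grad f = (4*x*y, 2*x^2 + 2*y*z + 3*z^2, y*(y + 6*z))

For a 0-form f, d f = (∂f/∂x) dx + (∂f/∂y) dy + (∂f/∂z) dz. The components of the vector representation are exactly the entries of grad f in Cartesian coordinates:
  ∂f/∂x = 4*x*y
  ∂f/∂y = 2*x^2 + 2*y*z + 3*z^2
  ∂f/∂z = y*(y + 6*z).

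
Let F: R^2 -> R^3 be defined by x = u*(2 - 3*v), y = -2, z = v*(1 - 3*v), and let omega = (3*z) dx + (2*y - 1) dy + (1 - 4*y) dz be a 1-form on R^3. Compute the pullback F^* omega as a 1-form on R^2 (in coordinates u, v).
F^* omega = (3*v*(9*v^2 - 9*v + 2)) du + (27*u*v^2 - 9*u*v - 54*v + 9) dv

Using F^*(f dg) = (f ∘ F) d(g ∘ F), substitute each coordinate x_i by F_i(u, v) in f_i, and replace dx_i by d F_i = (∂F_i/∂u) du + (∂F_i/∂v) dv.
  For the x component: f_1(F) = 3*v*(1 - 3*v); d F_1 = (2 - 3*v) du + (-3*u) dv
  For the y component: f_2(F) = -5; d F_2 = (0) du + (0) dv
  For the z component: f_3(F) = 9; d F_3 = (0) du + (1 - 6*v) dv
Combining and collecting du, dv coefficients:
  coeff of du: 3*v*(9*v^2 - 9*v + 2)
  coeff of dv: 27*u*v^2 - 9*u*v - 54*v + 9
F^* omega = (3*v*(9*v^2 - 9*v + 2)) du + (27*u*v^2 - 9*u*v - 54*v + 9) dv.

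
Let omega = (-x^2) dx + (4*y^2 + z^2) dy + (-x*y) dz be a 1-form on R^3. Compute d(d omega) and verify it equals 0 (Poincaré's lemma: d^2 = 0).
d(d omega) = 0

Step 1: d omega = sum_{i<j} (∂f_j/∂x_i - ∂f_i/∂x_j) dx_i ∧ dx_j:
  coeff of dx ∧ dy: 0
  coeff of dx ∧ dz: -y
  coeff of dy ∧ dz: -x - 2*z
Step 2: Apply d again to each 2-form coefficient. The only possible 3-form in R^3 is dx ∧ dy ∧ dz, with coefficient
  ∂(coeff of dy∧dz)/∂x - ∂(coeff of dx∧dz)/∂y + ∂(coeff of dx∧dy)/∂z
  = ∂/∂x (-x - 2*z) - ∂/∂y (-y) + ∂/∂z (0).
Each of these terms simplifies to sums of mixed partials that cancel in pairs. The result is 0 (by equality of mixed partials for smooth functions — Schwarz / Clairaut).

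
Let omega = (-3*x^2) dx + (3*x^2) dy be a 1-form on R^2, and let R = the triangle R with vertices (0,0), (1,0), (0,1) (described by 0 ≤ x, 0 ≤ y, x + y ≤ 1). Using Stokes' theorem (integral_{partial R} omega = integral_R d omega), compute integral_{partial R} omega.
integral_(partial R) omega = 1

Stokes: integral_partial_R omega = integral_R d omega with d omega = (∂Q/∂x - ∂P/∂y) dx ∧ dy.
  ∂Q/∂x = 6*x
  ∂P/∂y = 0
  integrand = ∂Q/∂x - ∂P/∂y = 6*x.
Integrating over R: integral_0^1 integral_0^{1-x} (6*x) dy dx = 1.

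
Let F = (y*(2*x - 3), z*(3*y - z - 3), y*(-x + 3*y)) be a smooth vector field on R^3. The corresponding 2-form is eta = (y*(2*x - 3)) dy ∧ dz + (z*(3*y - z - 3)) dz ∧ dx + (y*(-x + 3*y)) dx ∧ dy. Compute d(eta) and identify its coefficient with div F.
d(eta) = (2*y + 3*z) dx ∧ dy ∧ dz; div F = 2*y + 3*z

For a 2-form in R^3 of the form above, applying d gives a 3-form with coefficient ∂P/∂x + ∂Q/∂y + ∂R/∂z:
  ∂P/∂x = 2*y
  ∂Q/∂y = 3*z
  ∂R/∂z = 0
Sum = 2*y + 3*z, which is exactly div F.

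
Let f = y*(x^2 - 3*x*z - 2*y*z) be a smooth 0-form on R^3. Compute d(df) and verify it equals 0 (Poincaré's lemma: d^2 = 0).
d(df) = 0

Step 1: df = sum_i (∂f/∂x_i) dx_i = (y*(2*x - 3*z)) dx + (x^2 - 3*x*z - 4*y*z) dy + (y*(-3*x - 2*y)) dz.
Step 2: Apply d again. Using the 1-form formula, the coefficient of dx ∧ dy in d(df) is ∂^2 f/∂x ∂y - ∂^2 f/∂y ∂x = (2*x - 3*z) - (2*x - 3*z) = 0 (equality of mixed partials for smooth f).
Similarly for dx ∧ dz and dy ∧ dz — all coefficients vanish. So d(df) = 0.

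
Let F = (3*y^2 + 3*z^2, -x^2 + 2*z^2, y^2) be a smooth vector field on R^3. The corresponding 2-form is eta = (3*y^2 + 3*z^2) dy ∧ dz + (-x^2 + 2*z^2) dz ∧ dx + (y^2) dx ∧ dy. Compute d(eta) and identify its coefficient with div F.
d(eta) = (0) dx ∧ dy ∧ dz; div F = 0

For a 2-form in R^3 of the form above, applying d gives a 3-form with coefficient ∂P/∂x + ∂Q/∂y + ∂R/∂z:
  ∂P/∂x = 0
  ∂Q/∂y = 0
  ∂R/∂z = 0
Sum = 0, which is exactly div F.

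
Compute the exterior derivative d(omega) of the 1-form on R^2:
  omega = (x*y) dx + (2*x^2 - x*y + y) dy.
d(omega) = (3*x - y) dx ∧ dy

For a 1-form omega = sum_i f_i dx_i, the exterior derivative is
  d(omega) = sum_{i < j} (∂f_j/∂x_i - ∂f_i/∂x_j) dx_i ∧ dx_j.
  coefficient of dx ∧ dy: ∂f_2/∂x - ∂f_1/∂y = ∂(2*x^2 - x*y + y)/∂x - ∂(x*y)/∂y = 3*x - y
Assembling: d(omega) = (3*x - y) dx ∧ dy.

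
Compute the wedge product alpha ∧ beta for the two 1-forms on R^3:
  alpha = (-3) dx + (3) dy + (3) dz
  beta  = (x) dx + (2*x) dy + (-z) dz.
alpha ∧ beta = (-9*x) dx ∧ dy + (-3*x + 3*z) dx ∧ dz + (-6*x - 3*z) dy ∧ dz

Distribute the wedge, using dx_i ∧ dx_j = -dx_j ∧ dx_i and dx_i ∧ dx_i = 0. For each pair (i, j) with i < j, the coefficient of dx_i ∧ dx_j in alpha ∧ beta is (alpha_i * beta_j - alpha_j * beta_i). Collecting: alpha ∧ beta = (-9*x) dx ∧ dy + (-3*x + 3*z) dx ∧ dz + (-6*x - 3*z) dy ∧ dz.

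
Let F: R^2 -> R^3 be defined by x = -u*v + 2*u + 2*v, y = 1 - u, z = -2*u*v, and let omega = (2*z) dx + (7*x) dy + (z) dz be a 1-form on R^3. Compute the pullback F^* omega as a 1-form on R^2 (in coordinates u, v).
F^* omega = (8*u*v^2 - u*v - 14*u - 14*v) du + (8*u*v*(u - 1)) dv

Using F^*(f dg) = (f ∘ F) d(g ∘ F), substitute each coordinate x_i by F_i(u, v) in f_i, and replace dx_i by d F_i = (∂F_i/∂u) du + (∂F_i/∂v) dv.
  For the x component: f_1(F) = -4*u*v; d F_1 = (2 - v) du + (2 - u) dv
  For the y component: f_2(F) = -7*u*v + 14*u + 14*v; d F_2 = (-1) du + (0) dv
  For the z component: f_3(F) = -2*u*v; d F_3 = (-2*v) du + (-2*u) dv
Combining and collecting du, dv coefficients:
  coeff of du: 8*u*v^2 - u*v - 14*u - 14*v
  coeff of dv: 8*u*v*(u - 1)
F^* omega = (8*u*v^2 - u*v - 14*u - 14*v) du + (8*u*v*(u - 1)) dv.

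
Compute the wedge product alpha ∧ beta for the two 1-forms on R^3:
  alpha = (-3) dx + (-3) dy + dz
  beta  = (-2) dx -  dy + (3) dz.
alpha ∧ beta = (-3) dx ∧ dy + (-7) dx ∧ dz + (-8) dy ∧ dz

Distribute the wedge, using dx_i ∧ dx_j = -dx_j ∧ dx_i and dx_i ∧ dx_i = 0. For each pair (i, j) with i < j, the coefficient of dx_i ∧ dx_j in alpha ∧ beta is (alpha_i * beta_j - alpha_j * beta_i). Collecting: alpha ∧ beta = (-3) dx ∧ dy + (-7) dx ∧ dz + (-8) dy ∧ dz.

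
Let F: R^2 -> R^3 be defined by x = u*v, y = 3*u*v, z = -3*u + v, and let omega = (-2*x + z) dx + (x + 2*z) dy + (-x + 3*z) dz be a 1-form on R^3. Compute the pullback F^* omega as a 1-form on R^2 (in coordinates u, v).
F^* omega = (u*v^2 - 18*u*v + 27*u + 7*v^2 - 9*v) du + (u^2*v - 21*u^2 + 6*u*v - 9*u + 3*v) dv

Using F^*(f dg) = (f ∘ F) d(g ∘ F), substitute each coordinate x_i by F_i(u, v) in f_i, and replace dx_i by d F_i = (∂F_i/∂u) du + (∂F_i/∂v) dv.
  For the x component: f_1(F) = -2*u*v - 3*u + v; d F_1 = (v) du + (u) dv
  For the y component: f_2(F) = u*v - 6*u + 2*v; d F_2 = (3*v) du + (3*u) dv
  For the z component: f_3(F) = -u*v - 9*u + 3*v; d F_3 = (-3) du + (1) dv
Combining and collecting du, dv coefficients:
  coeff of du: u*v^2 - 18*u*v + 27*u + 7*v^2 - 9*v
  coeff of dv: u^2*v - 21*u^2 + 6*u*v - 9*u + 3*v
F^* omega = (u*v^2 - 18*u*v + 27*u + 7*v^2 - 9*v) du + (u^2*v - 21*u^2 + 6*u*v - 9*u + 3*v) dv.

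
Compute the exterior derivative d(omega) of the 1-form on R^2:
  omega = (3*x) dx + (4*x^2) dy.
d(omega) = (8*x) dx ∧ dy

For a 1-form omega = sum_i f_i dx_i, the exterior derivative is
  d(omega) = sum_{i < j} (∂f_j/∂x_i - ∂f_i/∂x_j) dx_i ∧ dx_j.
  coefficient of dx ∧ dy: ∂f_2/∂x - ∂f_1/∂y = ∂(4*x^2)/∂x - ∂(3*x)/∂y = 8*x
Assembling: d(omega) = (8*x) dx ∧ dy.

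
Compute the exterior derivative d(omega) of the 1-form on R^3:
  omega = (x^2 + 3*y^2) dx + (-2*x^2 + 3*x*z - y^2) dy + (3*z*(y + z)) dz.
d(omega) = (-4*x - 6*y + 3*z) dx ∧ dy + (-3*x + 3*z) dy ∧ dz

For a 1-form omega = sum_i f_i dx_i, the exterior derivative is
  d(omega) = sum_{i < j} (∂f_j/∂x_i - ∂f_i/∂x_j) dx_i ∧ dx_j.
  coefficient of dx ∧ dy: ∂f_2/∂x - ∂f_1/∂y = ∂(-2*x^2 + 3*x*z - y^2)/∂x - ∂(x^2 + 3*y^2)/∂y = -4*x - 6*y + 3*z
  coefficient of dy ∧ dz: ∂f_3/∂y - ∂f_2/∂z = ∂(3*z*(y + z))/∂y - ∂(-2*x^2 + 3*x*z - y^2)/∂z = -3*x + 3*z
Assembling: d(omega) = (-4*x - 6*y + 3*z) dx ∧ dy + (-3*x + 3*z) dy ∧ dz.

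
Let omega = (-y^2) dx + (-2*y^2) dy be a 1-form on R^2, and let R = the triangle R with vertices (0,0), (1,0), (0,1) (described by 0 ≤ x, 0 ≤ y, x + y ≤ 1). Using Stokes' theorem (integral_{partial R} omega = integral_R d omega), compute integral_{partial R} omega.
integral_(partial R) omega = 1/3

Stokes: integral_partial_R omega = integral_R d omega with d omega = (∂Q/∂x - ∂P/∂y) dx ∧ dy.
  ∂Q/∂x = 0
  ∂P/∂y = -2*y
  integrand = ∂Q/∂x - ∂P/∂y = 2*y.
Integrating over R: integral_0^1 integral_0^{1-x} (2*y) dy dx = 1/3.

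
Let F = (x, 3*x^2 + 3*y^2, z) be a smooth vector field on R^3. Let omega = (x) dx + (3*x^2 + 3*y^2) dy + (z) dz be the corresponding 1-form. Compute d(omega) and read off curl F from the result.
d(omega) = (0) dy ∧ dz + (0) dz ∧ dx + (6*x) dx ∧ dy; curl F = (0, 0, 6*x)

d omega = sum_{i<j} (∂f_j/∂x_i - ∂f_i/∂x_j) dx_i ∧ dx_j. Under the identification (dy ∧ dz, dz ∧ dx, dx ∧ dy) ↔ (e_x, e_y, e_z), the coefficients are exactly the components of curl F. Compute:
  ∂R/∂y - ∂Q/∂z = (0) - (0) = 0
  ∂P/∂z - ∂R/∂x = (0) - (0) = 0
  ∂Q/∂x - ∂P/∂y = (6*x) - (0) = 6*x.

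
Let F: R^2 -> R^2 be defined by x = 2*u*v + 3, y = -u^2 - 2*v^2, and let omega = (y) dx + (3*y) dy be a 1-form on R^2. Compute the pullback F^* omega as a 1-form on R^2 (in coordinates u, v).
F^* omega = (6*u^3 - 2*u^2*v + 12*u*v^2 - 4*v^3) du + (-2*u^3 + 12*u^2*v - 4*u*v^2 + 24*v^3) dv

Using F^*(f dg) = (f ∘ F) d(g ∘ F), substitute each coordinate x_i by F_i(u, v) in f_i, and replace dx_i by d F_i = (∂F_i/∂u) du + (∂F_i/∂v) dv.
  For the x component: f_1(F) = -u^2 - 2*v^2; d F_1 = (2*v) du + (2*u) dv
  For the y component: f_2(F) = -3*u^2 - 6*v^2; d F_2 = (-2*u) du + (-4*v) dv
Combining and collecting du, dv coefficients:
  coeff of du: 6*u^3 - 2*u^2*v + 12*u*v^2 - 4*v^3
  coeff of dv: -2*u^3 + 12*u^2*v - 4*u*v^2 + 24*v^3
F^* omega = (6*u^3 - 2*u^2*v + 12*u*v^2 - 4*v^3) du + (-2*u^3 + 12*u^2*v - 4*u*v^2 + 24*v^3) dv.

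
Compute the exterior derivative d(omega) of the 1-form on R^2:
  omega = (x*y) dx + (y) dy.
d(omega) = (-x) dx ∧ dy

For a 1-form omega = sum_i f_i dx_i, the exterior derivative is
  d(omega) = sum_{i < j} (∂f_j/∂x_i - ∂f_i/∂x_j) dx_i ∧ dx_j.
  coefficient of dx ∧ dy: ∂f_2/∂x - ∂f_1/∂y = ∂(y)/∂x - ∂(x*y)/∂y = -x
Assembling: d(omega) = (-x) dx ∧ dy.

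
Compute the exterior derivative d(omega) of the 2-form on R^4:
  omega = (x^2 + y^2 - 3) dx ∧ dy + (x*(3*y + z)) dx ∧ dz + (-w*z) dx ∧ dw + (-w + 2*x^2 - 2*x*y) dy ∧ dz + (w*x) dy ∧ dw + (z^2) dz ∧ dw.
d(omega) = (x - 2*y) dx ∧ dy ∧ dz + (w) dx ∧ dz ∧ dw + (-1) dy ∧ dz ∧ dw + (w) dx ∧ dy ∧ dw

For a 2-form omega = sum_{i<j} g_{ij} dx_i ∧ dx_j, the exterior derivative is
  d(omega) = sum_{i<j} d(g_{ij}) ∧ dx_i ∧ dx_j = sum_{i<j, k} (∂g_{ij}/∂x_k) dx_k ∧ dx_i ∧ dx_j.
Expand each term, using dx_k ∧ dx_i ∧ dx_j = sgn(permutation) dx_{(a)} ∧ dx_{(b)} ∧ dx_{(c)} with (a < b < c) sorted:
  d(x*(3*y + z)) includes (∂/∂y)(x*(3*y + z)) dy = (3*x) dy, which multiplied by dx ∧ dz gives (-3*x) dx ∧ dy ∧ dz
  d(-w*z) includes (∂/∂z)(-w*z) dz = (-w) dz, which multiplied by dx ∧ dw gives (w) dx ∧ dz ∧ dw
  d(-w + 2*x^2 - 2*x*y) includes (∂/∂x)(-w + 2*x^2 - 2*x*y) dx = (4*x - 2*y) dx, which multiplied by dy ∧ dz gives (4*x - 2*y) dx ∧ dy ∧ dz
  d(-w + 2*x^2 - 2*x*y) includes (∂/∂w)(-w + 2*x^2 - 2*x*y) dw = (-1) dw, which multiplied by dy ∧ dz gives (-1) dy ∧ dz ∧ dw
  d(w*x) includes (∂/∂x)(w*x) dx = (w) dx, which multiplied by dy ∧ dw gives (w) dx ∧ dy ∧ dw
Collecting like 3-forms: d(omega) = (x - 2*y) dx ∧ dy ∧ dz + (w) dx ∧ dz ∧ dw + (-1) dy ∧ dz ∧ dw + (w) dx ∧ dy ∧ dw.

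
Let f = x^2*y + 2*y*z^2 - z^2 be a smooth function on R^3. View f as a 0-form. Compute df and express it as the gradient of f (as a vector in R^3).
df = (2*x*y) dx + (x^2 + 2*z^2) dy + (2*z*(2*y - 1)) dz; grad f = (2*x*y, x^2 + 2*z^2, 2*z*(2*y - 1))

For a 0-form f, d f = (∂f/∂x) dx + (∂f/∂y) dy + (∂f/∂z) dz. The components of the vector representation are exactly the entries of grad f in Cartesian coordinates:
  ∂f/∂x = 2*x*y
  ∂f/∂y = x^2 + 2*z^2
  ∂f/∂z = 2*z*(2*y - 1).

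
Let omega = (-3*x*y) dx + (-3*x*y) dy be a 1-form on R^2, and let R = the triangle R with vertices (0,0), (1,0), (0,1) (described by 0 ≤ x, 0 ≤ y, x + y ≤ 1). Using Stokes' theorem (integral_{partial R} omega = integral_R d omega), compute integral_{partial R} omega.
integral_(partial R) omega = 0

Stokes: integral_partial_R omega = integral_R d omega with d omega = (∂Q/∂x - ∂P/∂y) dx ∧ dy.
  ∂Q/∂x = -3*y
  ∂P/∂y = -3*x
  integrand = ∂Q/∂x - ∂P/∂y = 3*x - 3*y.
Integrating over R: integral_0^1 integral_0^{1-x} (3*x - 3*y) dy dx = 0.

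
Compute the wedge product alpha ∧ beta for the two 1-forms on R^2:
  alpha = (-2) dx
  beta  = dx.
alpha ∧ beta = 0

Distribute the wedge, using dx_i ∧ dx_j = -dx_j ∧ dx_i and dx_i ∧ dx_i = 0. For each pair (i, j) with i < j, the coefficient of dx_i ∧ dx_j in alpha ∧ beta is (alpha_i * beta_j - alpha_j * beta_i). Collecting: alpha ∧ beta = 0.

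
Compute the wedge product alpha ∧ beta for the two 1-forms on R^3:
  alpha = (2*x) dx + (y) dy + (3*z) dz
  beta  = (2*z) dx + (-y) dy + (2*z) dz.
alpha ∧ beta = (-2*y*(x + z)) dx ∧ dy + (2*z*(2*x - 3*z)) dx ∧ dz + (5*y*z) dy ∧ dz

Distribute the wedge, using dx_i ∧ dx_j = -dx_j ∧ dx_i and dx_i ∧ dx_i = 0. For each pair (i, j) with i < j, the coefficient of dx_i ∧ dx_j in alpha ∧ beta is (alpha_i * beta_j - alpha_j * beta_i). Collecting: alpha ∧ beta = (-2*y*(x + z)) dx ∧ dy + (2*z*(2*x - 3*z)) dx ∧ dz + (5*y*z) dy ∧ dz.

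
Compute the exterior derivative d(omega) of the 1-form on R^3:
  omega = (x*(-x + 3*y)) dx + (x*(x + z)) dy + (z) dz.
d(omega) = (-x + z) dx ∧ dy + (-x) dy ∧ dz

For a 1-form omega = sum_i f_i dx_i, the exterior derivative is
  d(omega) = sum_{i < j} (∂f_j/∂x_i - ∂f_i/∂x_j) dx_i ∧ dx_j.
  coefficient of dx ∧ dy: ∂f_2/∂x - ∂f_1/∂y = ∂(x*(x + z))/∂x - ∂(x*(-x + 3*y))/∂y = -x + z
  coefficient of dy ∧ dz: ∂f_3/∂y - ∂f_2/∂z = ∂(z)/∂y - ∂(x*(x + z))/∂z = -x
Assembling: d(omega) = (-x + z) dx ∧ dy + (-x) dy ∧ dz.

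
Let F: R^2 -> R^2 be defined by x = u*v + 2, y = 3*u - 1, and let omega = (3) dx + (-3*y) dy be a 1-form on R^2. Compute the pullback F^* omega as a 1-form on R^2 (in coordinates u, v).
F^* omega = (-27*u + 3*v + 9) du + (3*u) dv

Using F^*(f dg) = (f ∘ F) d(g ∘ F), substitute each coordinate x_i by F_i(u, v) in f_i, and replace dx_i by d F_i = (∂F_i/∂u) du + (∂F_i/∂v) dv.
  For the x component: f_1(F) = 3; d F_1 = (v) du + (u) dv
  For the y component: f_2(F) = 3 - 9*u; d F_2 = (3) du + (0) dv
Combining and collecting du, dv coefficients:
  coeff of du: -27*u + 3*v + 9
  coeff of dv: 3*u
F^* omega = (-27*u + 3*v + 9) du + (3*u) dv.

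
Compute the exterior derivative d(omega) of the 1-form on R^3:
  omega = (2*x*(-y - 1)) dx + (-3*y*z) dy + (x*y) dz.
d(omega) = (2*x) dx ∧ dy + (y) dx ∧ dz + (x + 3*y) dy ∧ dz

For a 1-form omega = sum_i f_i dx_i, the exterior derivative is
  d(omega) = sum_{i < j} (∂f_j/∂x_i - ∂f_i/∂x_j) dx_i ∧ dx_j.
  coefficient of dx ∧ dy: ∂f_2/∂x - ∂f_1/∂y = ∂(-3*y*z)/∂x - ∂(2*x*(-y - 1))/∂y = 2*x
  coefficient of dx ∧ dz: ∂f_3/∂x - ∂f_1/∂z = ∂(x*y)/∂x - ∂(2*x*(-y - 1))/∂z = y
  coefficient of dy ∧ dz: ∂f_3/∂y - ∂f_2/∂z = ∂(x*y)/∂y - ∂(-3*y*z)/∂z = x + 3*y
Assembling: d(omega) = (2*x) dx ∧ dy + (y) dx ∧ dz + (x + 3*y) dy ∧ dz.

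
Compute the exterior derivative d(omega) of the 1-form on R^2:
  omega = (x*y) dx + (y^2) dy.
d(omega) = (-x) dx ∧ dy

For a 1-form omega = sum_i f_i dx_i, the exterior derivative is
  d(omega) = sum_{i < j} (∂f_j/∂x_i - ∂f_i/∂x_j) dx_i ∧ dx_j.
  coefficient of dx ∧ dy: ∂f_2/∂x - ∂f_1/∂y = ∂(y^2)/∂x - ∂(x*y)/∂y = -x
Assembling: d(omega) = (-x) dx ∧ dy.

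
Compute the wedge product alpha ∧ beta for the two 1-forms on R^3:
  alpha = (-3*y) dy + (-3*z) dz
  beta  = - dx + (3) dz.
alpha ∧ beta = (-3*y) dx ∧ dy + (-9*y) dy ∧ dz + (-3*z) dx ∧ dz

Distribute the wedge, using dx_i ∧ dx_j = -dx_j ∧ dx_i and dx_i ∧ dx_i = 0. For each pair (i, j) with i < j, the coefficient of dx_i ∧ dx_j in alpha ∧ beta is (alpha_i * beta_j - alpha_j * beta_i). Collecting: alpha ∧ beta = (-3*y) dx ∧ dy + (-9*y) dy ∧ dz + (-3*z) dx ∧ dz.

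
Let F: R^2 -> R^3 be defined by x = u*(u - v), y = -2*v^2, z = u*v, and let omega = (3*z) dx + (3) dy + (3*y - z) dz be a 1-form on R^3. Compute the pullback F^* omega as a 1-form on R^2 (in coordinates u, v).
F^* omega = (2*v*(3*u^2 - 2*u*v - 3*v^2)) du + (2*v*(-2*u^2 - 3*u*v - 6)) dv

Using F^*(f dg) = (f ∘ F) d(g ∘ F), substitute each coordinate x_i by F_i(u, v) in f_i, and replace dx_i by d F_i = (∂F_i/∂u) du + (∂F_i/∂v) dv.
  For the x component: f_1(F) = 3*u*v; d F_1 = (2*u - v) du + (-u) dv
  For the y component: f_2(F) = 3; d F_2 = (0) du + (-4*v) dv
  For the z component: f_3(F) = v*(-u - 6*v); d F_3 = (v) du + (u) dv
Combining and collecting du, dv coefficients:
  coeff of du: 2*v*(3*u^2 - 2*u*v - 3*v^2)
  coeff of dv: 2*v*(-2*u^2 - 3*u*v - 6)
F^* omega = (2*v*(3*u^2 - 2*u*v - 3*v^2)) du + (2*v*(-2*u^2 - 3*u*v - 6)) dv.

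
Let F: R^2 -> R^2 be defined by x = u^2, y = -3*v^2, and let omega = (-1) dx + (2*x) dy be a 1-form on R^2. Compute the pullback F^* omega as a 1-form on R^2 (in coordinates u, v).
F^* omega = (-2*u) du + (-12*u^2*v) dv

Using F^*(f dg) = (f ∘ F) d(g ∘ F), substitute each coordinate x_i by F_i(u, v) in f_i, and replace dx_i by d F_i = (∂F_i/∂u) du + (∂F_i/∂v) dv.
  For the x component: f_1(F) = -1; d F_1 = (2*u) du + (0) dv
  For the y component: f_2(F) = 2*u^2; d F_2 = (0) du + (-6*v) dv
Combining and collecting du, dv coefficients:
  coeff of du: -2*u
  coeff of dv: -12*u^2*v
F^* omega = (-2*u) du + (-12*u^2*v) dv.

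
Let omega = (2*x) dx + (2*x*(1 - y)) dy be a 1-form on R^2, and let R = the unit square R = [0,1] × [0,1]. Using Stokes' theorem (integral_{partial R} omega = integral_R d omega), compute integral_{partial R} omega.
integral_(partial R) omega = 1

Stokes: integral_partial_R omega = integral_R d omega with d omega = (∂Q/∂x - ∂P/∂y) dx ∧ dy.
  ∂Q/∂x = 2 - 2*y
  ∂P/∂y = 0
  integrand = ∂Q/∂x - ∂P/∂y = 2 - 2*y.
Integrating over R: integral_0^1 integral_0^1 (2 - 2*y) dx dy = 1.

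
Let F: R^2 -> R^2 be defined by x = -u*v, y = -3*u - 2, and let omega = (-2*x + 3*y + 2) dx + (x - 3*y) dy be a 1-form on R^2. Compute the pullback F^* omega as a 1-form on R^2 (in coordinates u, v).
F^* omega = (-2*u*v^2 + 12*u*v - 27*u + 4*v - 18) du + (u*(-2*u*v + 9*u + 4)) dv

Using F^*(f dg) = (f ∘ F) d(g ∘ F), substitute each coordinate x_i by F_i(u, v) in f_i, and replace dx_i by d F_i = (∂F_i/∂u) du + (∂F_i/∂v) dv.
  For the x component: f_1(F) = 2*u*v - 9*u - 4; d F_1 = (-v) du + (-u) dv
  For the y component: f_2(F) = -u*v + 9*u + 6; d F_2 = (-3) du + (0) dv
Combining and collecting du, dv coefficients:
  coeff of du: -2*u*v^2 + 12*u*v - 27*u + 4*v - 18
  coeff of dv: u*(-2*u*v + 9*u + 4)
F^* omega = (-2*u*v^2 + 12*u*v - 27*u + 4*v - 18) du + (u*(-2*u*v + 9*u + 4)) dv.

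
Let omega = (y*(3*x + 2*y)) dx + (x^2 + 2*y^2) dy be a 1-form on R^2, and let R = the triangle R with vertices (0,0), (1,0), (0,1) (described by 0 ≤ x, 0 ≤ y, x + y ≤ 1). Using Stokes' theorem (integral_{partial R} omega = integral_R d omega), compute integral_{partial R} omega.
integral_(partial R) omega = -5/6

Stokes: integral_partial_R omega = integral_R d omega with d omega = (∂Q/∂x - ∂P/∂y) dx ∧ dy.
  ∂Q/∂x = 2*x
  ∂P/∂y = 3*x + 4*y
  integrand = ∂Q/∂x - ∂P/∂y = -x - 4*y.
Integrating over R: integral_0^1 integral_0^{1-x} (-x - 4*y) dy dx = -5/6.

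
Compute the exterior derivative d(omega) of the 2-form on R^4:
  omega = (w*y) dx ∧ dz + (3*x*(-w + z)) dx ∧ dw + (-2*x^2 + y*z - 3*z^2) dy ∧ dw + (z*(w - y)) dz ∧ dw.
d(omega) = (-w) dx ∧ dy ∧ dz + (-3*x + y) dx ∧ dz ∧ dw + (-4*x) dx ∧ dy ∧ dw + (-y + 5*z) dy ∧ dz ∧ dw

For a 2-form omega = sum_{i<j} g_{ij} dx_i ∧ dx_j, the exterior derivative is
  d(omega) = sum_{i<j} d(g_{ij}) ∧ dx_i ∧ dx_j = sum_{i<j, k} (∂g_{ij}/∂x_k) dx_k ∧ dx_i ∧ dx_j.
Expand each term, using dx_k ∧ dx_i ∧ dx_j = sgn(permutation) dx_{(a)} ∧ dx_{(b)} ∧ dx_{(c)} with (a < b < c) sorted:
  d(w*y) includes (∂/∂y)(w*y) dy = (w) dy, which multiplied by dx ∧ dz gives (-w) dx ∧ dy ∧ dz
  d(w*y) includes (∂/∂w)(w*y) dw = (y) dw, which multiplied by dx ∧ dz gives (y) dx ∧ dz ∧ dw
  d(3*x*(-w + z)) includes (∂/∂z)(3*x*(-w + z)) dz = (3*x) dz, which multiplied by dx ∧ dw gives (-3*x) dx ∧ dz ∧ dw
  d(-2*x^2 + y*z - 3*z^2) includes (∂/∂x)(-2*x^2 + y*z - 3*z^2) dx = (-4*x) dx, which multiplied by dy ∧ dw gives (-4*x) dx ∧ dy ∧ dw
  d(-2*x^2 + y*z - 3*z^2) includes (∂/∂z)(-2*x^2 + y*z - 3*z^2) dz = (y - 6*z) dz, which multiplied by dy ∧ dw gives (-y + 6*z) dy ∧ dz ∧ dw
  d(z*(w - y)) includes (∂/∂y)(z*(w - y)) dy = (-z) dy, which multiplied by dz ∧ dw gives (-z) dy ∧ dz ∧ dw
Collecting like 3-forms: d(omega) = (-w) dx ∧ dy ∧ dz + (-3*x + y) dx ∧ dz ∧ dw + (-4*x) dx ∧ dy ∧ dw + (-y + 5*z) dy ∧ dz ∧ dw.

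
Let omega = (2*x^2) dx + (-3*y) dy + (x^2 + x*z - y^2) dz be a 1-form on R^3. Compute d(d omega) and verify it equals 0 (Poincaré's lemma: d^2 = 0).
d(d omega) = 0

Step 1: d omega = sum_{i<j} (∂f_j/∂x_i - ∂f_i/∂x_j) dx_i ∧ dx_j:
  coeff of dx ∧ dy: 0
  coeff of dx ∧ dz: 2*x + z
  coeff of dy ∧ dz: -2*y
Step 2: Apply d again to each 2-form coefficient. The only possible 3-form in R^3 is dx ∧ dy ∧ dz, with coefficient
  ∂(coeff of dy∧dz)/∂x - ∂(coeff of dx∧dz)/∂y + ∂(coeff of dx∧dy)/∂z
  = ∂/∂x (-2*y) - ∂/∂y (2*x + z) + ∂/∂z (0).
Each of these terms simplifies to sums of mixed partials that cancel in pairs. The result is 0 (by equality of mixed partials for smooth functions — Schwarz / Clairaut).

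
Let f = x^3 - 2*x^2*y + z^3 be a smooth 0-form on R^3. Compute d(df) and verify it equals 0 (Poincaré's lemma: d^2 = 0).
d(df) = 0

Step 1: df = sum_i (∂f/∂x_i) dx_i = (x*(3*x - 4*y)) dx + (-2*x^2) dy + (3*z^2) dz.
Step 2: Apply d again. Using the 1-form formula, the coefficient of dx ∧ dy in d(df) is ∂^2 f/∂x ∂y - ∂^2 f/∂y ∂x = (-4*x) - (-4*x) = 0 (equality of mixed partials for smooth f).
Similarly for dx ∧ dz and dy ∧ dz — all coefficients vanish. So d(df) = 0.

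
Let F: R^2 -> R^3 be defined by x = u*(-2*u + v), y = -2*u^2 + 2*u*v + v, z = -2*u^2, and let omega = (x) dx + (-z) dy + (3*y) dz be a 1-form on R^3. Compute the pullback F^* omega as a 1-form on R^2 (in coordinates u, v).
F^* omega = (u*(24*u^2 - 26*u*v + v^2 - 12*v)) du + (u^2*(2*u + v + 2)) dv

Using F^*(f dg) = (f ∘ F) d(g ∘ F), substitute each coordinate x_i by F_i(u, v) in f_i, and replace dx_i by d F_i = (∂F_i/∂u) du + (∂F_i/∂v) dv.
  For the x component: f_1(F) = u*(-2*u + v); d F_1 = (-4*u + v) du + (u) dv
  For the y component: f_2(F) = 2*u^2; d F_2 = (-4*u + 2*v) du + (2*u + 1) dv
  For the z component: f_3(F) = -6*u^2 + 6*u*v + 3*v; d F_3 = (-4*u) du + (0) dv
Combining and collecting du, dv coefficients:
  coeff of du: u*(24*u^2 - 26*u*v + v^2 - 12*v)
  coeff of dv: u^2*(2*u + v + 2)
F^* omega = (u*(24*u^2 - 26*u*v + v^2 - 12*v)) du + (u^2*(2*u + v + 2)) dv.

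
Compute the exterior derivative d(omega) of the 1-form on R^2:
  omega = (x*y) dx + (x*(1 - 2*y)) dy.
d(omega) = (-x - 2*y + 1) dx ∧ dy

For a 1-form omega = sum_i f_i dx_i, the exterior derivative is
  d(omega) = sum_{i < j} (∂f_j/∂x_i - ∂f_i/∂x_j) dx_i ∧ dx_j.
  coefficient of dx ∧ dy: ∂f_2/∂x - ∂f_1/∂y = ∂(x*(1 - 2*y))/∂x - ∂(x*y)/∂y = -x - 2*y + 1
Assembling: d(omega) = (-x - 2*y + 1) dx ∧ dy.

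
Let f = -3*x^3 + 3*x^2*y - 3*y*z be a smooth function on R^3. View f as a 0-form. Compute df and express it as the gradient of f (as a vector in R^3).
df = (3*x*(-3*x + 2*y)) dx + (3*x^2 - 3*z) dy + (-3*y) dz; grad f = (3*x*(-3*x + 2*y), 3*x^2 - 3*z, -3*y)

For a 0-form f, d f = (∂f/∂x) dx + (∂f/∂y) dy + (∂f/∂z) dz. The components of the vector representation are exactly the entries of grad f in Cartesian coordinates:
  ∂f/∂x = 3*x*(-3*x + 2*y)
  ∂f/∂y = 3*x^2 - 3*z
  ∂f/∂z = -3*y.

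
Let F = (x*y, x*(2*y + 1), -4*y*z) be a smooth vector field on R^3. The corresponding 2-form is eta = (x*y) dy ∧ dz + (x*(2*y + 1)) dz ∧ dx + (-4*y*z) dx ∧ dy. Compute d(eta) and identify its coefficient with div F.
d(eta) = (2*x - 3*y) dx ∧ dy ∧ dz; div F = 2*x - 3*y

For a 2-form in R^3 of the form above, applying d gives a 3-form with coefficient ∂P/∂x + ∂Q/∂y + ∂R/∂z:
  ∂P/∂x = y
  ∂Q/∂y = 2*x
  ∂R/∂z = -4*y
Sum = 2*x - 3*y, which is exactly div F.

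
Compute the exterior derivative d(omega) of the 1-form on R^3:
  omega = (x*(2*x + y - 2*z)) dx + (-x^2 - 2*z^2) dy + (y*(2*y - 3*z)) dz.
d(omega) = (-3*x) dx ∧ dy + (2*x) dx ∧ dz + (4*y + z) dy ∧ dz

For a 1-form omega = sum_i f_i dx_i, the exterior derivative is
  d(omega) = sum_{i < j} (∂f_j/∂x_i - ∂f_i/∂x_j) dx_i ∧ dx_j.
  coefficient of dx ∧ dy: ∂f_2/∂x - ∂f_1/∂y = ∂(-x^2 - 2*z^2)/∂x - ∂(x*(2*x + y - 2*z))/∂y = -3*x
  coefficient of dx ∧ dz: ∂f_3/∂x - ∂f_1/∂z = ∂(y*(2*y - 3*z))/∂x - ∂(x*(2*x + y - 2*z))/∂z = 2*x
  coefficient of dy ∧ dz: ∂f_3/∂y - ∂f_2/∂z = ∂(y*(2*y - 3*z))/∂y - ∂(-x^2 - 2*z^2)/∂z = 4*y + z
Assembling: d(omega) = (-3*x) dx ∧ dy + (2*x) dx ∧ dz + (4*y + z) dy ∧ dz.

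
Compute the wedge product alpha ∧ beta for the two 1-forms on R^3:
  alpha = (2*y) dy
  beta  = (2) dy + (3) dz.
alpha ∧ beta = (6*y) dy ∧ dz

Distribute the wedge, using dx_i ∧ dx_j = -dx_j ∧ dx_i and dx_i ∧ dx_i = 0. For each pair (i, j) with i < j, the coefficient of dx_i ∧ dx_j in alpha ∧ beta is (alpha_i * beta_j - alpha_j * beta_i). Collecting: alpha ∧ beta = (6*y) dy ∧ dz.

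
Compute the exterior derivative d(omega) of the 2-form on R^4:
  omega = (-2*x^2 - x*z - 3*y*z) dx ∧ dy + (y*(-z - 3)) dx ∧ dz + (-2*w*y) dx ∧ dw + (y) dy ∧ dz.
d(omega) = (-x - 3*y + z + 3) dx ∧ dy ∧ dz + (2*w) dx ∧ dy ∧ dw

For a 2-form omega = sum_{i<j} g_{ij} dx_i ∧ dx_j, the exterior derivative is
  d(omega) = sum_{i<j} d(g_{ij}) ∧ dx_i ∧ dx_j = sum_{i<j, k} (∂g_{ij}/∂x_k) dx_k ∧ dx_i ∧ dx_j.
Expand each term, using dx_k ∧ dx_i ∧ dx_j = sgn(permutation) dx_{(a)} ∧ dx_{(b)} ∧ dx_{(c)} with (a < b < c) sorted:
  d(-2*x^2 - x*z - 3*y*z) includes (∂/∂z)(-2*x^2 - x*z - 3*y*z) dz = (-x - 3*y) dz, which multiplied by dx ∧ dy gives (-x - 3*y) dx ∧ dy ∧ dz
  d(y*(-z - 3)) includes (∂/∂y)(y*(-z - 3)) dy = (-z - 3) dy, which multiplied by dx ∧ dz gives (z + 3) dx ∧ dy ∧ dz
  d(-2*w*y) includes (∂/∂y)(-2*w*y) dy = (-2*w) dy, which multiplied by dx ∧ dw gives (2*w) dx ∧ dy ∧ dw
Collecting like 3-forms: d(omega) = (-x - 3*y + z + 3) dx ∧ dy ∧ dz + (2*w) dx ∧ dy ∧ dw.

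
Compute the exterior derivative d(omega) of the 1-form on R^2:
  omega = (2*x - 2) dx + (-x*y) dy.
d(omega) = (-y) dx ∧ dy

For a 1-form omega = sum_i f_i dx_i, the exterior derivative is
  d(omega) = sum_{i < j} (∂f_j/∂x_i - ∂f_i/∂x_j) dx_i ∧ dx_j.
  coefficient of dx ∧ dy: ∂f_2/∂x - ∂f_1/∂y = ∂(-x*y)/∂x - ∂(2*x - 2)/∂y = -y
Assembling: d(omega) = (-y) dx ∧ dy.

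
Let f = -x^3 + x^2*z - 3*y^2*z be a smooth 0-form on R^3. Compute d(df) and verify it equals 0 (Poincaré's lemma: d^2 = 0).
d(df) = 0

Step 1: df = sum_i (∂f/∂x_i) dx_i = (x*(-3*x + 2*z)) dx + (-6*y*z) dy + (x^2 - 3*y^2) dz.
Step 2: Apply d again. Using the 1-form formula, the coefficient of dx ∧ dy in d(df) is ∂^2 f/∂x ∂y - ∂^2 f/∂y ∂x = (0) - (0) = 0 (equality of mixed partials for smooth f).
Similarly for dx ∧ dz and dy ∧ dz — all coefficients vanish. So d(df) = 0.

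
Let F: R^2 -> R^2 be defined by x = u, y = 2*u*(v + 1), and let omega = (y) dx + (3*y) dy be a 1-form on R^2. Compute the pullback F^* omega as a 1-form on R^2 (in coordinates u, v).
F^* omega = (2*u*(6*v^2 + 13*v + 7)) du + (12*u^2*(v + 1)) dv

Using F^*(f dg) = (f ∘ F) d(g ∘ F), substitute each coordinate x_i by F_i(u, v) in f_i, and replace dx_i by d F_i = (∂F_i/∂u) du + (∂F_i/∂v) dv.
  For the x component: f_1(F) = 2*u*(v + 1); d F_1 = (1) du + (0) dv
  For the y component: f_2(F) = 6*u*(v + 1); d F_2 = (2*v + 2) du + (2*u) dv
Combining and collecting du, dv coefficients:
  coeff of du: 2*u*(6*v^2 + 13*v + 7)
  coeff of dv: 12*u^2*(v + 1)
F^* omega = (2*u*(6*v^2 + 13*v + 7)) du + (12*u^2*(v + 1)) dv.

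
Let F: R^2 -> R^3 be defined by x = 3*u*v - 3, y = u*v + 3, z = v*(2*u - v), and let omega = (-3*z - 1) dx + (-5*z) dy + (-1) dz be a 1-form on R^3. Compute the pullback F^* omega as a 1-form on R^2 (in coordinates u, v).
F^* omega = (v*(-28*u*v + 14*v^2 - 5)) du + (-28*u^2*v + 14*u*v^2 - 5*u + 2*v) dv

Using F^*(f dg) = (f ∘ F) d(g ∘ F), substitute each coordinate x_i by F_i(u, v) in f_i, and replace dx_i by d F_i = (∂F_i/∂u) du + (∂F_i/∂v) dv.
  For the x component: f_1(F) = -6*u*v + 3*v^2 - 1; d F_1 = (3*v) du + (3*u) dv
  For the y component: f_2(F) = 5*v*(-2*u + v); d F_2 = (v) du + (u) dv
  For the z component: f_3(F) = -1; d F_3 = (2*v) du + (2*u - 2*v) dv
Combining and collecting du, dv coefficients:
  coeff of du: v*(-28*u*v + 14*v^2 - 5)
  coeff of dv: -28*u^2*v + 14*u*v^2 - 5*u + 2*v
F^* omega = (v*(-28*u*v + 14*v^2 - 5)) du + (-28*u^2*v + 14*u*v^2 - 5*u + 2*v) dv.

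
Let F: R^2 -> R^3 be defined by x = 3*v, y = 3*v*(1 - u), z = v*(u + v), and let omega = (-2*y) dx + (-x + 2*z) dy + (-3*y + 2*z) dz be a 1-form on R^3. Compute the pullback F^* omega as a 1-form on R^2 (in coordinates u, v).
F^* omega = (v^2*(5*u - 4*v)) du + (v*(5*u^2 + 18*u*v + 24*u + 4*v^2 - 12*v - 27)) dv

Using F^*(f dg) = (f ∘ F) d(g ∘ F), substitute each coordinate x_i by F_i(u, v) in f_i, and replace dx_i by d F_i = (∂F_i/∂u) du + (∂F_i/∂v) dv.
  For the x component: f_1(F) = 6*v*(u - 1); d F_1 = (0) du + (3) dv
  For the y component: f_2(F) = v*(2*u + 2*v - 3); d F_2 = (-3*v) du + (3 - 3*u) dv
  For the z component: f_3(F) = v*(11*u + 2*v - 9); d F_3 = (v) du + (u + 2*v) dv
Combining and collecting du, dv coefficients:
  coeff of du: v^2*(5*u - 4*v)
  coeff of dv: v*(5*u^2 + 18*u*v + 24*u + 4*v^2 - 12*v - 27)
F^* omega = (v^2*(5*u - 4*v)) du + (v*(5*u^2 + 18*u*v + 24*u + 4*v^2 - 12*v - 27)) dv.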